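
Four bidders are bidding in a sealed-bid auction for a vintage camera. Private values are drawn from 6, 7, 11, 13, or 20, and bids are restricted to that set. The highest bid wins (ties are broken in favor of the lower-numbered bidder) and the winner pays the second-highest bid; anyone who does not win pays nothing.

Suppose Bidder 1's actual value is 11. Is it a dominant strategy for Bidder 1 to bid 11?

Yes

Check each profile of the others' bids and compare truth against every alternative bid.
Others bid (6, 6, 6): truth gives 5, best alternative gives 5.
Others bid (6, 6, 7): truth gives 4, best alternative gives 4.
Others bid (6, 7, 6): truth gives 4, best alternative gives 4.
Others bid (6, 7, 7): truth gives 4, best alternative gives 4.
Others bid (7, 6, 6): truth gives 4, best alternative gives 4.
Others bid (7, 6, 7): truth gives 4, best alternative gives 4.
(Remaining 119 profiles checked similarly; truth is weakly best in each.)
In every case the truthful bid is at least as good as any alternative, so it is a dominant strategy.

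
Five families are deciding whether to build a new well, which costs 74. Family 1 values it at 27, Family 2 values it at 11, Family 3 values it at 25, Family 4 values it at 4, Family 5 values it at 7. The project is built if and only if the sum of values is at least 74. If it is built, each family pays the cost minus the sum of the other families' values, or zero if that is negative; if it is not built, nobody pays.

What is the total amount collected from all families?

Total value 74 ≥ cost 74, so it is built.
Family 1: others sum to 47; max(0, 74 - 47) = 27.
Family 2: others sum to 63; max(0, 74 - 63) = 11.
Family 3: others sum to 49; max(0, 74 - 49) = 25.
Family 4: others sum to 70; max(0, 74 - 70) = 4.
Family 5: others sum to 67; max(0, 74 - 67) = 7.
Total collected = 27 + 11 + 25 + 4 + 7 = 74.

74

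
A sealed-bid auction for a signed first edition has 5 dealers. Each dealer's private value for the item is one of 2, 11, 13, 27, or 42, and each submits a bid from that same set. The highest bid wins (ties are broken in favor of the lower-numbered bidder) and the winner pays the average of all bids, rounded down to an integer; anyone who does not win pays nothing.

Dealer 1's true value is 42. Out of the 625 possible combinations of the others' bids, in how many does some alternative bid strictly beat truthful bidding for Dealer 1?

256

Others bid (2, 2, 2, 2): truth gives 32; bid 2 gives 40 > 32. Violating.
Others bid (2, 2, 2, 11): truth gives 31; bid 11 gives 37 > 31. Violating.
Others bid (2, 2, 2, 13): truth gives 30; bid 13 gives 36 > 30. Violating.
Others bid (2, 2, 2, 27): truth gives 27; bid 27 gives 30 > 27. Violating.
Others bid (2, 2, 2, 42): truth gives 24; no alternative beats it.
Others bid (2, 2, 11, 42): truth gives 23; no alternative beats it.
(Checking all 625 profiles: 256 have a profitable deviation, 369 do not.)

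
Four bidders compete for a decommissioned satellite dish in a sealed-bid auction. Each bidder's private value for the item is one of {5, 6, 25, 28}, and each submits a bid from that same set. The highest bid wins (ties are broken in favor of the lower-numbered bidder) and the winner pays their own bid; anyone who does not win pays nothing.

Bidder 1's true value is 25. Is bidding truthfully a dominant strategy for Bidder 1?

Consider the case where Bidder 2 bids 5, Bidder 3 bids 5 and Bidder 4 bids 5.
Truthful bid 25: wins, pays 25, utility 25 - 25 = 0.
Bid 5 instead: wins, pays 5, utility 25 - 5 = 20.
Since 20 > 0, bidding 5 is strictly better here, so truthful bidding is not dominant.

No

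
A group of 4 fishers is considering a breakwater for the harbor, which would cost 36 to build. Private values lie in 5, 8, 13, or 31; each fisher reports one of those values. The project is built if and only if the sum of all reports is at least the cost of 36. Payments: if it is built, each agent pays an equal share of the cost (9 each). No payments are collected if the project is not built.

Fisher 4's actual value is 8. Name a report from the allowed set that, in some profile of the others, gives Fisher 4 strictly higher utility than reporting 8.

Suppose Fisher 1 reports 8, Fisher 2 reports 8 and Fisher 3 reports 13.
Report 8: project built, pays 9, utility 8 - 9 = -1.
Report 5: project not built, utility 0.
So reporting 5 beats truth here (0 > -1).

5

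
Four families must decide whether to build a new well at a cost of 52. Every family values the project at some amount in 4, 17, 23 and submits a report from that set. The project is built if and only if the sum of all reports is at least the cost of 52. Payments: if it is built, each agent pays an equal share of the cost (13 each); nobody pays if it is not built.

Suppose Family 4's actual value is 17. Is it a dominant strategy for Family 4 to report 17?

No

Consider the case where Family 1 reports 4, Family 2 reports 4 and Family 3 reports 23.
Truthful report 17: project not built, utility 0.
Report 23 instead: project built, pays 13, utility 17 - 13 = 4.
Since 4 > 0, reporting 23 is strictly better here, so truthful reporting is not dominant.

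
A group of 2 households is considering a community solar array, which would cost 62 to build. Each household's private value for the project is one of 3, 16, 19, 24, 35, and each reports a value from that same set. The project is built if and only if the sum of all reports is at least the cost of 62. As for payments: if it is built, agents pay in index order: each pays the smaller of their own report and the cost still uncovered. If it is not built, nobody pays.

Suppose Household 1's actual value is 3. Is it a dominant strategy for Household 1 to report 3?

Check each profile of the others' reports and compare truth against every alternative report.
Others report (3): truth gives 0, best alternative gives 0.
Others report (16): truth gives 0, best alternative gives 0.
Others report (19): truth gives 0, best alternative gives 0.
Others report (24): truth gives 0, best alternative gives 0.
Others report (35): truth gives 0, best alternative gives 0.
In every case the truthful report is at least as good as any alternative, so it is a dominant strategy.

Yes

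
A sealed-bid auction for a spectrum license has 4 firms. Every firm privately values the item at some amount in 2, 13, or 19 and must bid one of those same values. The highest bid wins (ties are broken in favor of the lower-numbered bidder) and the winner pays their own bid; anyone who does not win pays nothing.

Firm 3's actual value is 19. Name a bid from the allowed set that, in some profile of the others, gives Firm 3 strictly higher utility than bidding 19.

Suppose Firm 1 bids 2, Firm 2 bids 2 and Firm 4 bids 2.
Bid 19: wins, pays 19, utility 19 - 19 = 0.
Bid 13: wins, pays 13, utility 19 - 13 = 6.
So bidding 13 beats truth here (6 > 0).

13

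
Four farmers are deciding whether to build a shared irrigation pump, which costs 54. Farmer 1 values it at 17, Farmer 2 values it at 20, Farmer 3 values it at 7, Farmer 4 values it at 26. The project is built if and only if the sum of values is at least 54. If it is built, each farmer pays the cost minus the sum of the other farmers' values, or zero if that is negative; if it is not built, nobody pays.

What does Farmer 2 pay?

4

Total value 70 ≥ cost 54, so the project is built.
The other farmers' values sum to 50.
Cost minus that sum is 54 - 50 = 4.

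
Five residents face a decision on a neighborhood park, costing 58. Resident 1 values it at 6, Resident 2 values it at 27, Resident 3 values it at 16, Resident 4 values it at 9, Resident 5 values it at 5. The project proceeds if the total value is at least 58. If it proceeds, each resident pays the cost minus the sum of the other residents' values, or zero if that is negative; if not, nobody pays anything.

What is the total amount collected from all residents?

Total value 63 ≥ cost 58, so it is built.
Resident 1: others sum to 57; max(0, 58 - 57) = 1.
Resident 2: others sum to 36; max(0, 58 - 36) = 22.
Resident 3: others sum to 47; max(0, 58 - 47) = 11.
Resident 4: others sum to 54; max(0, 58 - 54) = 4.
Resident 5: others sum to 58; max(0, 58 - 58) = 0.
Total collected = 1 + 22 + 11 + 4 + 0 = 38.

38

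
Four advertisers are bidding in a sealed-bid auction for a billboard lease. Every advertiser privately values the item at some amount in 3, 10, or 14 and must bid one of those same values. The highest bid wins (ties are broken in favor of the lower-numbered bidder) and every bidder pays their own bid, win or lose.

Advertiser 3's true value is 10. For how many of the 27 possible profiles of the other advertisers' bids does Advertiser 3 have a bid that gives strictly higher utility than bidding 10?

25

Others bid (3, 3, 14): truth gives -10; bid 3 gives -3 > -10. Violating.
Others bid (3, 10, 3): truth gives -10; bid 3 gives -3 > -10. Violating.
Others bid (3, 10, 10): truth gives -10; bid 3 gives -3 > -10. Violating.
Others bid (3, 10, 14): truth gives -10; bid 3 gives -3 > -10. Violating.
Others bid (3, 3, 3): truth gives 0; no alternative beats it.
Others bid (3, 3, 10): truth gives 0; no alternative beats it.
(Checking all 27 profiles: 25 have a profitable deviation, 2 do not.)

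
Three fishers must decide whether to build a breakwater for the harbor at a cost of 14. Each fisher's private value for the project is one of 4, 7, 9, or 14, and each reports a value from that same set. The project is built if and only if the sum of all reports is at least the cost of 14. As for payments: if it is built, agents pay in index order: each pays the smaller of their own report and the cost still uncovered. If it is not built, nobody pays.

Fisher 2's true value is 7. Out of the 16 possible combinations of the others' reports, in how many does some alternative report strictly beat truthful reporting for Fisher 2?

11

Others report (4, 7): truth gives 0; report 4 gives 3 > 0. Violating.
Others report (4, 9): truth gives 0; report 4 gives 3 > 0. Violating.
Others report (4, 14): truth gives 0; report 4 gives 3 > 0. Violating.
Others report (7, 4): truth gives 0; report 4 gives 3 > 0. Violating.
Others report (4, 4): truth gives 0; no alternative beats it.
Others report (14, 4): truth gives 7; no alternative beats it.
(Checking all 16 profiles: 11 have a profitable deviation, 5 do not.)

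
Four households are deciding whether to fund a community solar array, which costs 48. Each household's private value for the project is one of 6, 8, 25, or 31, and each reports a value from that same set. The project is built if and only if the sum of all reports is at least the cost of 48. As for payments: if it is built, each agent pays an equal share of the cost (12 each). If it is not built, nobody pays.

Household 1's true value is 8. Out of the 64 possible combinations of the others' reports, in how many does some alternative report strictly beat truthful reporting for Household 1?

Others report (8, 8, 25): truth gives -4; report 6 gives 0 > -4. Violating.
Others report (8, 25, 8): truth gives -4; report 6 gives 0 > -4. Violating.
Others report (25, 8, 8): truth gives -4; report 6 gives 0 > -4. Violating.
Others report (6, 6, 6): truth gives 0; no alternative beats it.
Others report (6, 6, 8): truth gives 0; no alternative beats it.
(Checking all 64 profiles: 3 have a profitable deviation, 61 do not.)

3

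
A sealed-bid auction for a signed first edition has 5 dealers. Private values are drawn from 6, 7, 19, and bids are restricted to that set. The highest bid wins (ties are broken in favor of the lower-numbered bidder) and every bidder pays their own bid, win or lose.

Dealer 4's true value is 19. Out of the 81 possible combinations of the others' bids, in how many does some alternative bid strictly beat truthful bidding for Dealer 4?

Others bid (6, 6, 6, 6): truth gives 0; bid 7 gives 12 > 0. Violating.
Others bid (6, 6, 6, 7): truth gives 0; bid 7 gives 12 > 0. Violating.
Others bid (6, 6, 19, 6): truth gives -19; bid 6 gives -6 > -19. Violating.
Others bid (6, 6, 19, 7): truth gives -19; bid 6 gives -6 > -19. Violating.
Others bid (6, 6, 6, 19): truth gives 0; no alternative beats it.
Others bid (6, 6, 7, 6): truth gives 0; no alternative beats it.
(Checking all 81 profiles: 59 have a profitable deviation, 22 do not.)

59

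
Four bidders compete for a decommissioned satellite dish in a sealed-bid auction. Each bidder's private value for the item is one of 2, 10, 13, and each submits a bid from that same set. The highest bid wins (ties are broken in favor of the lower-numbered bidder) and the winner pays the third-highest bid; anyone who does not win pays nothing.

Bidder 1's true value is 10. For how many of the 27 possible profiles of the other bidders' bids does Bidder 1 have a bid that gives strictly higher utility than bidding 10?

Others bid (2, 2, 13): truth gives 0; bid 13 gives 8 > 0. Violating.
Others bid (2, 13, 2): truth gives 0; bid 13 gives 8 > 0. Violating.
Others bid (13, 2, 2): truth gives 0; bid 13 gives 8 > 0. Violating.
Others bid (2, 2, 2): truth gives 8; no alternative beats it.
Others bid (2, 2, 10): truth gives 8; no alternative beats it.
(Checking all 27 profiles: 3 have a profitable deviation, 24 do not.)

3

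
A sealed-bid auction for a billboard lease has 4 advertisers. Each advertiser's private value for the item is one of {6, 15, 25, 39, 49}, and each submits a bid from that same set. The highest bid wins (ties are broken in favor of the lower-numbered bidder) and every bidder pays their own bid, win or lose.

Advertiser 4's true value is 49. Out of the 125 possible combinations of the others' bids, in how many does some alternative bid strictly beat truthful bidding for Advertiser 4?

Others bid (6, 6, 6): truth gives 0; bid 15 gives 34 > 0. Violating.
Others bid (6, 6, 15): truth gives 0; bid 25 gives 24 > 0. Violating.
Others bid (6, 6, 25): truth gives 0; bid 39 gives 10 > 0. Violating.
Others bid (6, 6, 49): truth gives -49; bid 6 gives -6 > -49. Violating.
Others bid (6, 6, 39): truth gives 0; no alternative beats it.
Others bid (6, 15, 39): truth gives 0; no alternative beats it.
(Checking all 125 profiles: 88 have a profitable deviation, 37 do not.)

88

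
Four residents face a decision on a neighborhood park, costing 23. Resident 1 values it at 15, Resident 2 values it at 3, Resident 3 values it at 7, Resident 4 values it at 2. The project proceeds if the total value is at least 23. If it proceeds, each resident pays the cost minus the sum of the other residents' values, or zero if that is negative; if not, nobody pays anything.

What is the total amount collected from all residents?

Total value 27 ≥ cost 23, so it is built.
Resident 1: others sum to 12; max(0, 23 - 12) = 11.
Resident 2: others sum to 24; max(0, 23 - 24) = 0.
Resident 3: others sum to 20; max(0, 23 - 20) = 3.
Resident 4: others sum to 25; max(0, 23 - 25) = 0.
Total collected = 11 + 0 + 3 + 0 = 14.

14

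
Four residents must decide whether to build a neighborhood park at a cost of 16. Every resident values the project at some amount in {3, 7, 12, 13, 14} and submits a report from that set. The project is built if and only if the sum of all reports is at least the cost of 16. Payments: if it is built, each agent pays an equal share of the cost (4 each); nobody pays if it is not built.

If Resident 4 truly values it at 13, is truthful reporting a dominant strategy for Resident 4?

Yes

Check each profile of the others' reports and compare truth against every alternative report.
Others report (3, 3, 3): truth gives 9, best alternative gives 9.
Others report (3, 3, 7): truth gives 9, best alternative gives 9.
Others report (3, 3, 12): truth gives 9, best alternative gives 9.
Others report (3, 3, 13): truth gives 9, best alternative gives 9.
Others report (3, 3, 14): truth gives 9, best alternative gives 9.
Others report (3, 7, 3): truth gives 9, best alternative gives 9.
(Remaining 119 profiles checked similarly; truth is weakly best in each.)
In every case the truthful report is at least as good as any alternative, so it is a dominant strategy.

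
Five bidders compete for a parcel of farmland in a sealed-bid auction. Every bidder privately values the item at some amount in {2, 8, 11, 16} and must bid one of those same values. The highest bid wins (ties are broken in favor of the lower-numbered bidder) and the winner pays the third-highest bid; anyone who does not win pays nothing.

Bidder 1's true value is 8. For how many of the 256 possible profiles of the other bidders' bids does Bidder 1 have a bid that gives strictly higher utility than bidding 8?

Others bid (2, 2, 2, 11): truth gives 0; bid 11 gives 6 > 0. Violating.
Others bid (2, 2, 2, 16): truth gives 0; bid 16 gives 6 > 0. Violating.
Others bid (2, 2, 11, 2): truth gives 0; bid 11 gives 6 > 0. Violating.
Others bid (2, 2, 16, 2): truth gives 0; bid 16 gives 6 > 0. Violating.
Others bid (2, 2, 2, 2): truth gives 6; no alternative beats it.
Others bid (2, 2, 2, 8): truth gives 6; no alternative beats it.
(Checking all 256 profiles: 8 have a profitable deviation, 248 do not.)

8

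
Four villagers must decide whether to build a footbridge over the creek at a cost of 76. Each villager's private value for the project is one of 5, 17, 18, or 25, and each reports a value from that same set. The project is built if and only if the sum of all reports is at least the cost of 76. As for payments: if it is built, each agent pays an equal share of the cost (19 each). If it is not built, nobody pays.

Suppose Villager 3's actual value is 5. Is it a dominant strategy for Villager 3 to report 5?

Yes

Check each profile of the others' reports and compare truth against every alternative report.
Others report (17, 17, 25): truth gives 0, best alternative gives -14.
Others report (17, 18, 25): truth gives 0, best alternative gives -14.
Others report (17, 25, 17): truth gives 0, best alternative gives -14.
Others report (17, 25, 18): truth gives 0, best alternative gives -14.
Others report (17, 25, 25): truth gives 0, best alternative gives -14.
Others report (18, 17, 25): truth gives 0, best alternative gives -14.
(Remaining 58 profiles checked similarly; truth is weakly best in each.)
In every case the truthful report is at least as good as any alternative, so it is a dominant strategy.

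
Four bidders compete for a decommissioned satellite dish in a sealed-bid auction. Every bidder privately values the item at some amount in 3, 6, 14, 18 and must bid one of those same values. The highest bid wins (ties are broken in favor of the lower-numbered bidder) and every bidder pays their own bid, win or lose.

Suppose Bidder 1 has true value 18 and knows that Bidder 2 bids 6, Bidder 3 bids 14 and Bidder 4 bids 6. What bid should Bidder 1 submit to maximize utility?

14

Bid 3: loses but pays 3, utility -3.
Bid 6: loses but pays 6, utility -6.
Bid 14: wins, pays 14, utility 18 - 14 = 4.
Bid 18: wins, pays 18, utility 18 - 18 = 0.
The best choice is 14 with utility 4.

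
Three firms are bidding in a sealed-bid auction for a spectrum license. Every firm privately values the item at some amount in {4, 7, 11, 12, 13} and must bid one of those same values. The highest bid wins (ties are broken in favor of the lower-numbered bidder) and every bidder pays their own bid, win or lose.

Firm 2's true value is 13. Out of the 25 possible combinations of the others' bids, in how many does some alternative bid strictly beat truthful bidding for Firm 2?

Others bid (4, 4): truth gives 0; bid 7 gives 6 > 0. Violating.
Others bid (4, 7): truth gives 0; bid 7 gives 6 > 0. Violating.
Others bid (4, 11): truth gives 0; bid 11 gives 2 > 0. Violating.
Others bid (4, 12): truth gives 0; bid 12 gives 1 > 0. Violating.
Others bid (4, 13): truth gives 0; no alternative beats it.
Others bid (7, 13): truth gives 0; no alternative beats it.
(Checking all 25 profiles: 17 have a profitable deviation, 8 do not.)

17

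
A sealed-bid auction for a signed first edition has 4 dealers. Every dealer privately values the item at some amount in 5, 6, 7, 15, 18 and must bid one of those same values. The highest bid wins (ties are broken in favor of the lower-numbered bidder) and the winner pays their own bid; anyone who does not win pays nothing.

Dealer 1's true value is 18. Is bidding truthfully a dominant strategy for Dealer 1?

Consider the case where Dealer 2 bids 5, Dealer 3 bids 5 and Dealer 4 bids 5.
Truthful bid 18: wins, pays 18, utility 18 - 18 = 0.
Bid 5 instead: wins, pays 5, utility 18 - 5 = 13.
Since 13 > 0, bidding 5 is strictly better here, so truthful bidding is not dominant.

No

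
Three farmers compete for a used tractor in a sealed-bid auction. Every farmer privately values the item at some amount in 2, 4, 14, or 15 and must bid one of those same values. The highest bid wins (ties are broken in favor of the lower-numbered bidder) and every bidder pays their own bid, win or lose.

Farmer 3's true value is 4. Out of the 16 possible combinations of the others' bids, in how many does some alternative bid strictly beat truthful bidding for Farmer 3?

15

Others bid (2, 4): truth gives -4; bid 2 gives -2 > -4. Violating.
Others bid (2, 14): truth gives -4; bid 2 gives -2 > -4. Violating.
Others bid (2, 15): truth gives -4; bid 2 gives -2 > -4. Violating.
Others bid (4, 2): truth gives -4; bid 2 gives -2 > -4. Violating.
Others bid (2, 2): truth gives 0; no alternative beats it.
(Checking all 16 profiles: 15 have a profitable deviation, 1 does not.)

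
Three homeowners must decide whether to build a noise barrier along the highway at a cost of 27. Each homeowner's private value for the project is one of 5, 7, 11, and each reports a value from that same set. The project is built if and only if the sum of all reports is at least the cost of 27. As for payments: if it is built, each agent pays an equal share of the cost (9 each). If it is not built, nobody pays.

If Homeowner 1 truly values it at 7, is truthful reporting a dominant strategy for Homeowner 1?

Yes

Check each profile of the others' reports and compare truth against every alternative report.
Others report (11, 11): truth gives -2, best alternative gives -2.
Others report (5, 5): truth gives 0, best alternative gives 0.
Others report (5, 7): truth gives 0, best alternative gives 0.
Others report (5, 11): truth gives 0, best alternative gives 0.
Others report (7, 5): truth gives 0, best alternative gives 0.
Others report (7, 7): truth gives 0, best alternative gives 0.
(Remaining 3 profiles checked similarly; truth is weakly best in each.)
In every case the truthful report is at least as good as any alternative, so it is a dominant strategy.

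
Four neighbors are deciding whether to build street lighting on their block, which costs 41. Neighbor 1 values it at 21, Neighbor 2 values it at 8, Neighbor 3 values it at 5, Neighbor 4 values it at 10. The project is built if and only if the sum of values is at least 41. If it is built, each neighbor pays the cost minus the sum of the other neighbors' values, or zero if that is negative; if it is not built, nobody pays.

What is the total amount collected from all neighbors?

Total value 44 ≥ cost 41, so it is built.
Neighbor 1: others sum to 23; max(0, 41 - 23) = 18.
Neighbor 2: others sum to 36; max(0, 41 - 36) = 5.
Neighbor 3: others sum to 39; max(0, 41 - 39) = 2.
Neighbor 4: others sum to 34; max(0, 41 - 34) = 7.
Total collected = 18 + 5 + 2 + 7 = 32.

32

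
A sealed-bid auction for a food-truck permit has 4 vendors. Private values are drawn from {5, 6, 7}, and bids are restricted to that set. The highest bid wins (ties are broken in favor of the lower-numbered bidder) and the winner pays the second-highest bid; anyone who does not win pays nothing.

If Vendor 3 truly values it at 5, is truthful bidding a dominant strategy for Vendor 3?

Check each profile of the others' bids and compare truth against every alternative bid.
Others bid (5, 5, 6): truth gives 0, best alternative gives -1.
Others bid (5, 5, 5): truth gives 0, best alternative gives 0.
Others bid (5, 5, 7): truth gives 0, best alternative gives 0.
Others bid (5, 6, 5): truth gives 0, best alternative gives 0.
Others bid (5, 6, 6): truth gives 0, best alternative gives 0.
Others bid (5, 6, 7): truth gives 0, best alternative gives 0.
(Remaining 21 profiles checked similarly; truth is weakly best in each.)
In every case the truthful bid is at least as good as any alternative, so it is a dominant strategy.

Yes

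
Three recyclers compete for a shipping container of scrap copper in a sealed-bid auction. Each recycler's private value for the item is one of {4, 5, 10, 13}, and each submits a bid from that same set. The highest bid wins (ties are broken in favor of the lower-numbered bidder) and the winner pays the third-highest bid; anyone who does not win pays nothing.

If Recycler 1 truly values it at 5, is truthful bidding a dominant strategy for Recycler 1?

No

Consider the case where Recycler 2 bids 4 and Recycler 3 bids 10.
Truthful bid 5: loses, pays 0, utility 0.
Bid 10 instead: wins, pays 4, utility 5 - 4 = 1.
Since 1 > 0, bidding 10 is strictly better here, so truthful bidding is not dominant.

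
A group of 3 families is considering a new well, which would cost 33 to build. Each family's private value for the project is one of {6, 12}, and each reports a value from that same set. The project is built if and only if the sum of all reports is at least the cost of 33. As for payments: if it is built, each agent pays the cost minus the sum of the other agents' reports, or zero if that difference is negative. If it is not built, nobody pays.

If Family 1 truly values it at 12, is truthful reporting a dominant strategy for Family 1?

Yes

Check each profile of the others' reports and compare truth against every alternative report.
Others report (12, 12): truth gives 3, best alternative gives 0.
Others report (6, 6): truth gives 0, best alternative gives 0.
Others report (6, 12): truth gives 0, best alternative gives 0.
Others report (12, 6): truth gives 0, best alternative gives 0.
In every case the truthful report is at least as good as any alternative, so it is a dominant strategy.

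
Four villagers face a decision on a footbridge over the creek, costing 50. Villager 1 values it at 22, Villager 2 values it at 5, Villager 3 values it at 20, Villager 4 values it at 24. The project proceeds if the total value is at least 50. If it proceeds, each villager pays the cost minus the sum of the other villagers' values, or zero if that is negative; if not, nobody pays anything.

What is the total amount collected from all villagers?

4

Total value 71 ≥ cost 50, so it is built.
Villager 1: others sum to 49; max(0, 50 - 49) = 1.
Villager 2: others sum to 66; max(0, 50 - 66) = 0.
Villager 3: others sum to 51; max(0, 50 - 51) = 0.
Villager 4: others sum to 47; max(0, 50 - 47) = 3.
Total collected = 1 + 0 + 0 + 3 = 4.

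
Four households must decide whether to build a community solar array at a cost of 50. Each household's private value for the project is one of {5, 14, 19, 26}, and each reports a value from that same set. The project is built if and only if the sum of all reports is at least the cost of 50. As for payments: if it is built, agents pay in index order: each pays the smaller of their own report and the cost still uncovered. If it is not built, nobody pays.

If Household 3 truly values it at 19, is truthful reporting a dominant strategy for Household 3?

Consider the case where Household 1 reports 5, Household 2 reports 5 and Household 4 reports 26.
Truthful report 19: project built, pays 19, utility 19 - 19 = 0.
Report 14 instead: project built, pays 14, utility 19 - 14 = 5.
Since 5 > 0, reporting 14 is strictly better here, so truthful reporting is not dominant.

No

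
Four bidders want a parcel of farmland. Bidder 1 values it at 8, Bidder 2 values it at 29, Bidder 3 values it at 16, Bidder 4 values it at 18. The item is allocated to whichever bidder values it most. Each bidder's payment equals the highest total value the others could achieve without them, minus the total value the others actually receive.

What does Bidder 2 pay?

18

Bidder 2 has the highest value and receives the item.
Without Bidder 2, the item would go to the next-highest value, 18, so the others could achieve 18.
With Bidder 2 present and winning, the others receive nothing, so their total is 0.
Payment = 18 - 0 = 18.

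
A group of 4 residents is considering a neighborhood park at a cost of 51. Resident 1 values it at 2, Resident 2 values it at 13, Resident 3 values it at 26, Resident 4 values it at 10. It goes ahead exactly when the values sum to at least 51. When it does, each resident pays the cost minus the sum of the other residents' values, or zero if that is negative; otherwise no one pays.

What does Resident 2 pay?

13

Total value 51 ≥ cost 51, so the project is built.
The other residents' values sum to 38.
Cost minus that sum is 51 - 38 = 13.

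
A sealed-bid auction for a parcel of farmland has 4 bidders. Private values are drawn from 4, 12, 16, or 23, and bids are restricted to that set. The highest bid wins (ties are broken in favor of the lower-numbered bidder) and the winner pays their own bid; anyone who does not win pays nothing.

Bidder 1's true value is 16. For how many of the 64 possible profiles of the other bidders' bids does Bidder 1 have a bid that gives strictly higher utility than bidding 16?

8

Others bid (4, 4, 4): truth gives 0; bid 4 gives 12 > 0. Violating.
Others bid (4, 4, 12): truth gives 0; bid 12 gives 4 > 0. Violating.
Others bid (4, 12, 4): truth gives 0; bid 12 gives 4 > 0. Violating.
Others bid (4, 12, 12): truth gives 0; bid 12 gives 4 > 0. Violating.
Others bid (4, 4, 16): truth gives 0; no alternative beats it.
Others bid (4, 4, 23): truth gives 0; no alternative beats it.
(Checking all 64 profiles: 8 have a profitable deviation, 56 do not.)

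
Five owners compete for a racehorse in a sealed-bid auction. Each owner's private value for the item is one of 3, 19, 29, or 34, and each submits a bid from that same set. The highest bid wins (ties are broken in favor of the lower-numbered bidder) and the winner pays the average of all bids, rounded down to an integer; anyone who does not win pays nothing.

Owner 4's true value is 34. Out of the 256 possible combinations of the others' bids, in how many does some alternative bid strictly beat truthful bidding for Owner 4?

Others bid (3, 3, 3, 3): truth gives 25; bid 19 gives 28 > 25. Violating.
Others bid (3, 3, 3, 19): truth gives 22; bid 19 gives 25 > 22. Violating.
Others bid (3, 3, 3, 29): truth gives 20; bid 29 gives 21 > 20. Violating.
Others bid (3, 3, 19, 3): truth gives 22; bid 29 gives 23 > 22. Violating.
Others bid (3, 3, 3, 34): truth gives 19; no alternative beats it.
Others bid (3, 3, 19, 34): truth gives 16; no alternative beats it.
(Checking all 256 profiles: 24 have a profitable deviation, 232 do not.)

24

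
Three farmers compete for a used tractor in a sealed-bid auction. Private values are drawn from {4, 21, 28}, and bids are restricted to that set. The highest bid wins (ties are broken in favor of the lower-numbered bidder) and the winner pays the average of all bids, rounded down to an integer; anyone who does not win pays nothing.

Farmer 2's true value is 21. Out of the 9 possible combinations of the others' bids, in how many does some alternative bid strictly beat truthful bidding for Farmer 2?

2

Others bid (4, 28): truth gives 0; bid 28 gives 1 > 0. Violating.
Others bid (21, 4): truth gives 0; bid 28 gives 4 > 0. Violating.
Others bid (4, 4): truth gives 12; no alternative beats it.
Others bid (4, 21): truth gives 6; no alternative beats it.
(Checking all 9 profiles: 2 have a profitable deviation, 7 do not.)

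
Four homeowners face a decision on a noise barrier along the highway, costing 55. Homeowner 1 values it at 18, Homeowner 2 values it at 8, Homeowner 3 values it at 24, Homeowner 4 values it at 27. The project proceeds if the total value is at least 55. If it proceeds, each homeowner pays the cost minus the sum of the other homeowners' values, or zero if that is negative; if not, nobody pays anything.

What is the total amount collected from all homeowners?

Total value 77 ≥ cost 55, so it is built.
Homeowner 1: others sum to 59; max(0, 55 - 59) = 0.
Homeowner 2: others sum to 69; max(0, 55 - 69) = 0.
Homeowner 3: others sum to 53; max(0, 55 - 53) = 2.
Homeowner 4: others sum to 50; max(0, 55 - 50) = 5.
Total collected = 0 + 0 + 2 + 5 = 7.

7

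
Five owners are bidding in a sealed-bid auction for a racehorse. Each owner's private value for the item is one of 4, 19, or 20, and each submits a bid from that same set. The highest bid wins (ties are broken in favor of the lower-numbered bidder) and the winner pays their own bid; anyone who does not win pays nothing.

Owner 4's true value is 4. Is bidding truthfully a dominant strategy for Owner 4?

Yes

Check each profile of the others' bids and compare truth against every alternative bid.
Others bid (4, 4, 4, 4): truth gives 0, best alternative gives -15.
Others bid (4, 4, 4, 19): truth gives 0, best alternative gives -15.
Others bid (4, 4, 4, 20): truth gives 0, best alternative gives 0.
Others bid (4, 4, 19, 4): truth gives 0, best alternative gives 0.
Others bid (4, 4, 19, 19): truth gives 0, best alternative gives 0.
Others bid (4, 4, 19, 20): truth gives 0, best alternative gives 0.
(Remaining 75 profiles checked similarly; truth is weakly best in each.)
In every case the truthful bid is at least as good as any alternative, so it is a dominant strategy.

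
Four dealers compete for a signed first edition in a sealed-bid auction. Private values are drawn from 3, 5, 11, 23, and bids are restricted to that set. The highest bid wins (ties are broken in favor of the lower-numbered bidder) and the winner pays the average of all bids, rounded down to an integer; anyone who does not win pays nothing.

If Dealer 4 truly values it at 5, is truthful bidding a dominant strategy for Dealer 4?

Check each profile of the others' bids and compare truth against every alternative bid.
Others bid (3, 3, 3): truth gives 2, best alternative gives 0.
Others bid (3, 3, 5): truth gives 0, best alternative gives 0.
Others bid (3, 3, 11): truth gives 0, best alternative gives 0.
Others bid (3, 3, 23): truth gives 0, best alternative gives 0.
Others bid (3, 5, 3): truth gives 0, best alternative gives 0.
Others bid (3, 5, 5): truth gives 0, best alternative gives 0.
(Remaining 58 profiles checked similarly; truth is weakly best in each.)
In every case the truthful bid is at least as good as any alternative, so it is a dominant strategy.

Yes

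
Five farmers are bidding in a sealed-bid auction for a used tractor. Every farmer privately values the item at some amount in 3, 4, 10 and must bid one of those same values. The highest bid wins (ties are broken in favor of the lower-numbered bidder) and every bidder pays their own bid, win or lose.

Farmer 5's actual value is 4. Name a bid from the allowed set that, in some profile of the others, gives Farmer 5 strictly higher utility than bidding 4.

3

Suppose Farmer 1 bids 3, Farmer 2 bids 3, Farmer 3 bids 3 and Farmer 4 bids 4.
Bid 4: loses but pays 4, utility -4.
Bid 3: loses but pays 3, utility -3.
So bidding 3 beats truth here (-3 > -4).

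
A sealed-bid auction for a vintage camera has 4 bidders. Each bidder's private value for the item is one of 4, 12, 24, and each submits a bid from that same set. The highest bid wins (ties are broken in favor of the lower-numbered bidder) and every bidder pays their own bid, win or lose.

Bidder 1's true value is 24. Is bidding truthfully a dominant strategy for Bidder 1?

No

Consider the case where Bidder 2 bids 4, Bidder 3 bids 4 and Bidder 4 bids 4.
Truthful bid 24: wins, pays 24, utility 24 - 24 = 0.
Bid 4 instead: wins, pays 4, utility 24 - 4 = 20.
Since 20 > 0, bidding 4 is strictly better here, so truthful bidding is not dominant.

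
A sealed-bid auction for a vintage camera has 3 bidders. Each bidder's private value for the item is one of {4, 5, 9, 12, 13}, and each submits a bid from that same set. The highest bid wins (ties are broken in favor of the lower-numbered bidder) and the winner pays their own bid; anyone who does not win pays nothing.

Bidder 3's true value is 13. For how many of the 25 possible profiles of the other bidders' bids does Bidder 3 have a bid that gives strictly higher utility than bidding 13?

Others bid (4, 4): truth gives 0; bid 5 gives 8 > 0. Violating.
Others bid (4, 5): truth gives 0; bid 9 gives 4 > 0. Violating.
Others bid (4, 9): truth gives 0; bid 12 gives 1 > 0. Violating.
Others bid (5, 4): truth gives 0; bid 9 gives 4 > 0. Violating.
Others bid (4, 12): truth gives 0; no alternative beats it.
Others bid (4, 13): truth gives 0; no alternative beats it.
(Checking all 25 profiles: 9 have a profitable deviation, 16 do not.)

9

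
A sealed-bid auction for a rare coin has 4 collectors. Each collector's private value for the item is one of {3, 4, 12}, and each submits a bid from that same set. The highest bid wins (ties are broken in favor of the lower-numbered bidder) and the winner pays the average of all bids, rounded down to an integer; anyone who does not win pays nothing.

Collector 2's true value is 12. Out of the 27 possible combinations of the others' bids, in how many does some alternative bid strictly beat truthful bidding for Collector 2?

4

Others bid (3, 3, 3): truth gives 7; bid 4 gives 9 > 7. Violating.
Others bid (3, 3, 4): truth gives 7; bid 4 gives 9 > 7. Violating.
Others bid (3, 4, 3): truth gives 7; bid 4 gives 9 > 7. Violating.
Others bid (3, 4, 4): truth gives 7; bid 4 gives 9 > 7. Violating.
Others bid (3, 3, 12): truth gives 5; no alternative beats it.
Others bid (3, 4, 12): truth gives 5; no alternative beats it.
(Checking all 27 profiles: 4 have a profitable deviation, 23 do not.)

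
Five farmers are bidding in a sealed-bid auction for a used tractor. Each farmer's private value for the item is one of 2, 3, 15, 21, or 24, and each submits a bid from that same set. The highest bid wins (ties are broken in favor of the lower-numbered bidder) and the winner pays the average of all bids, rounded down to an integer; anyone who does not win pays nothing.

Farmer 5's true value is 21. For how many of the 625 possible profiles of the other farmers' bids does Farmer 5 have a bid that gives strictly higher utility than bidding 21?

Others bid (2, 2, 2, 2): truth gives 16; bid 3 gives 19 > 16. Violating.
Others bid (2, 2, 2, 3): truth gives 15; bid 15 gives 17 > 15. Violating.
Others bid (2, 2, 2, 21): truth gives 0; bid 24 gives 11 > 0. Violating.
Others bid (2, 2, 3, 2): truth gives 15; bid 15 gives 17 > 15. Violating.
Others bid (2, 2, 2, 15): truth gives 13; no alternative beats it.
Others bid (2, 2, 2, 24): truth gives 0; no alternative beats it.
(Checking all 625 profiles: 190 have a profitable deviation, 435 do not.)

190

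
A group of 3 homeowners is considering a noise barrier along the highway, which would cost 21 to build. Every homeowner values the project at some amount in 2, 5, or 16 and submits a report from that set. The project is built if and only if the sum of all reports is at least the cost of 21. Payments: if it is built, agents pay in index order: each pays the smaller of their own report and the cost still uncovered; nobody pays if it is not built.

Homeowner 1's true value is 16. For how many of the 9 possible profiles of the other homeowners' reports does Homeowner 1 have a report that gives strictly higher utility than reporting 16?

5

Others report (2, 16): truth gives 0; report 5 gives 11 > 0. Violating.
Others report (5, 16): truth gives 0; report 2 gives 14 > 0. Violating.
Others report (16, 2): truth gives 0; report 5 gives 11 > 0. Violating.
Others report (16, 5): truth gives 0; report 2 gives 14 > 0. Violating.
Others report (2, 2): truth gives 0; no alternative beats it.
Others report (2, 5): truth gives 0; no alternative beats it.
(Checking all 9 profiles: 5 have a profitable deviation, 4 do not.)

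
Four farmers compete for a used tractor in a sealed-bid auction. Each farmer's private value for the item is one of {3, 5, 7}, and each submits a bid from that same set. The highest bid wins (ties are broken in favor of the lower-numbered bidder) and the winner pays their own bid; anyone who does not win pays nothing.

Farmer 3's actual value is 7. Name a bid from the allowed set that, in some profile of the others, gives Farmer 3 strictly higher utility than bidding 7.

5

Suppose Farmer 1 bids 3, Farmer 2 bids 3 and Farmer 4 bids 3.
Bid 7: wins, pays 7, utility 7 - 7 = 0.
Bid 5: wins, pays 5, utility 7 - 5 = 2.
So bidding 5 beats truth here (2 > 0).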